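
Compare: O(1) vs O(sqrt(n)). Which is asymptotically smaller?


constant grows slower than sublinear
O(1) is asymptotically smaller; O(sqrt(n)) grows faster


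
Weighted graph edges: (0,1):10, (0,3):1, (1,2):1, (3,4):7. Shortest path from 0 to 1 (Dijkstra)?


Dijkstra from 0:
Distances: {0: 0, 1: 10, 2: 11, 3: 1, 4: 8}
Shortest distance to 1 = 10, path = [0, 1]


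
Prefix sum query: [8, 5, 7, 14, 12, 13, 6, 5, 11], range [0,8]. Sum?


Prefix sums: [0, 8, 13, 20, 34, 46, 59, 65, 70, 81]
Sum[0..8] = prefix[9] - prefix[0] = 81 - 0 = 81


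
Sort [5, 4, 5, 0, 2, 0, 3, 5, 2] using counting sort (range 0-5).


Count array: [2, 0, 2, 1, 1, 3]
Reconstruct: [0, 0, 2, 2, 3, 4, 5, 5, 5]


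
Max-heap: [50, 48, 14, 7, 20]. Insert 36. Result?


Append 36: [50, 48, 14, 7, 20, 36]
Bubble up: swap idx 5(36) with idx 2(14)
Result: [50, 48, 36, 7, 20, 14]


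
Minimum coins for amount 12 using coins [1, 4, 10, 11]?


dp[0]=0; dp[i]=1+min(dp[i-c] for c in coins)
...dp[7]=4, dp[8]=2, dp[9]=3, dp[10]=1, dp[11]=1, dp[12]=2
Minimum coins for 12 = 2


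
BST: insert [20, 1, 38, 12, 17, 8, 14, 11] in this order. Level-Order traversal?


Root = 20; build tree by BST insertion.
Level-Order traversal: [20, 1, 38, 12, 8, 17, 11, 14]


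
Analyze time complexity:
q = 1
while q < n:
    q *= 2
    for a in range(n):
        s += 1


Per nesting level: O(log n) * O(n) = O(n log n)
Complexity: O(n log n)


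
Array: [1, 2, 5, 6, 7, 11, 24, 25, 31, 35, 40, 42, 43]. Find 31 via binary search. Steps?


Search for 31:
[0,12] mid=6 arr[6]=24
[7,12] mid=9 arr[9]=35
[7,8] mid=7 arr[7]=25
[8,8] mid=8 arr[8]=31
Total: 4 comparisons


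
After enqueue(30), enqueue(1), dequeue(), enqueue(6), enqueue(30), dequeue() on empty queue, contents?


enqueue(30) -> [30]
enqueue(1) -> [30, 1]
dequeue() returns 30 -> [1]
enqueue(6) -> [1, 6]
enqueue(30) -> [1, 6, 30]
dequeue() returns 1 -> [6, 30]
Final queue (front to back): [6, 30]


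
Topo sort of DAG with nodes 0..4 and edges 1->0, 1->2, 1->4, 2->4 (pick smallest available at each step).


Kahn's algorithm, process smallest node first
Order: [1, 0, 2, 3, 4]


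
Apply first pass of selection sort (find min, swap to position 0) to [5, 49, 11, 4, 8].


After one pass: [4, 49, 11, 5, 8]


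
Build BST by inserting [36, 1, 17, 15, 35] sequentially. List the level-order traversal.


Root = 36; build tree by BST insertion.
Level-Order traversal: [36, 1, 17, 15, 35]


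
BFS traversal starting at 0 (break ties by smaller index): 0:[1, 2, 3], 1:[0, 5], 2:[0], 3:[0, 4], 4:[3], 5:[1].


BFS queue: start with [0]
Visit order: [0, 1, 2, 3, 5, 4]


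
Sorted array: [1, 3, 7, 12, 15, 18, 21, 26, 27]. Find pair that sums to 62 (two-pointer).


Two pointers: lo=0, hi=8
No pair sums to 62


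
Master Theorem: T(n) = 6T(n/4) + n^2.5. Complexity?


a=6, b=4, c=2.5. log_4(6)=1.292 < c=2.5. Case 3: O(n^c) = O(n^2.500)
Complexity: O(n^2.500)


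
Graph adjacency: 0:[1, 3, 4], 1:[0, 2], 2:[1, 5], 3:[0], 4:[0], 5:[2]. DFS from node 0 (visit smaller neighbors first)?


DFS stack-based: start with [0]
Visit order: [0, 1, 2, 5, 3, 4]


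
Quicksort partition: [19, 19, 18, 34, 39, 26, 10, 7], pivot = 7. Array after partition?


Elements <= 7 go left of pivot.
Result: [7, 19, 18, 34, 39, 26, 10, 19], pivot at index 0


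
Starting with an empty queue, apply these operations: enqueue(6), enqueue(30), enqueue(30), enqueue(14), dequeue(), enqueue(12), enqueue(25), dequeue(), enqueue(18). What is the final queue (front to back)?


enqueue(6) -> [6]
enqueue(30) -> [6, 30]
enqueue(30) -> [6, 30, 30]
enqueue(14) -> [6, 30, 30, 14]
dequeue() returns 6 -> [30, 30, 14]
enqueue(12) -> [30, 30, 14, 12]
enqueue(25) -> [30, 30, 14, 12, 25]
dequeue() returns 30 -> [30, 14, 12, 25]
enqueue(18) -> [30, 14, 12, 25, 18]
Final queue (front to back): [30, 14, 12, 25, 18]


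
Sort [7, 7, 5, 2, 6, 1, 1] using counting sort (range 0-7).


Count array: [0, 2, 1, 0, 0, 1, 1, 2]
Reconstruct: [1, 1, 2, 5, 6, 7, 7]


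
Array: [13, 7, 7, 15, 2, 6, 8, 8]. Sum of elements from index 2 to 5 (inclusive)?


Prefix sums: [0, 13, 20, 27, 42, 44, 50, 58, 66]
Sum[2..5] = prefix[6] - prefix[2] = 50 - 20 = 30


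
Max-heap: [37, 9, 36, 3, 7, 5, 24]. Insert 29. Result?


Append 29: [37, 9, 36, 3, 7, 5, 24, 29]
Bubble up: swap idx 7(29) with idx 3(3); swap idx 3(29) with idx 1(9)
Result: [37, 29, 36, 9, 7, 5, 24, 3]


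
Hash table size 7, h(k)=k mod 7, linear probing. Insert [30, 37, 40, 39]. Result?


Insertions: 30->slot 2; 37->slot 3; 40->slot 5; 39->slot 4
Table: [None, None, 30, 37, 39, 40, None]


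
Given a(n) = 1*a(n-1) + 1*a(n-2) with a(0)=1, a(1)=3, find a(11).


Build bottom-up:
...a(9)=123, a(10)=199, a(11)=1*199+1*123=322


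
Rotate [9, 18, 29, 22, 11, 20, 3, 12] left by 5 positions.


Left rotate by 5: [20, 3, 12, 9, 18, 29, 22, 11]


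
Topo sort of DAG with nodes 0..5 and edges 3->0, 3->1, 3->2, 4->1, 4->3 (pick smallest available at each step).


Kahn's algorithm, process smallest node first
Order: [4, 3, 0, 1, 2, 5]


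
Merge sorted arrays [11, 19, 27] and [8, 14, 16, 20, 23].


Compare heads, take smaller each step.
Merged: [8, 11, 14, 16, 19, 20, 23, 27]


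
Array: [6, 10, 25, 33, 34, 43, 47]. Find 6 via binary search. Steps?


Search for 6:
[0,6] mid=3 arr[3]=33
[0,2] mid=1 arr[1]=10
[0,0] mid=0 arr[0]=6
Total: 3 comparisons


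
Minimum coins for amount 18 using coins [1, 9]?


dp[0]=0; dp[i]=1+min(dp[i-c] for c in coins)
...dp[13]=5, dp[14]=6, dp[15]=7, dp[16]=8, dp[17]=9, dp[18]=2
Minimum coins for 18 = 2


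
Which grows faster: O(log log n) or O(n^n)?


double-logarithmic grows slower than n^n
O(log log n) is asymptotically smaller; O(n^n) grows faster


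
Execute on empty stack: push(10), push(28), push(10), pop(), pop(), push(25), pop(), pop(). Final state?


push(10) -> [10]
push(28) -> [10, 28]
push(10) -> [10, 28, 10]
pop() returns 10 -> [10, 28]
pop() returns 28 -> [10]
push(25) -> [10, 25]
pop() returns 25 -> [10]
pop() returns 10 -> []
Final stack (bottom to top): []


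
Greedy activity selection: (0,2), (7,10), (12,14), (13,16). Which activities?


Greedy: pick earliest-ending, then skip overlaps.
Selected (3 activities): [(0, 2), (7, 10), (12, 14)]


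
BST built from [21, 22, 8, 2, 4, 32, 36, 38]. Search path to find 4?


BST root = 21
Search for 4: compare at each node
Path: [21, 8, 2, 4]


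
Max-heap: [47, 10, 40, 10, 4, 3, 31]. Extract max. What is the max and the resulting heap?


Max = 47
Replace root with last, heapify down
Resulting heap: [40, 10, 31, 10, 4, 3]


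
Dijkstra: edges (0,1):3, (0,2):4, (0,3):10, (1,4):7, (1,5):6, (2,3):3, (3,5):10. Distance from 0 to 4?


Dijkstra from 0:
Distances: {0: 0, 1: 3, 2: 4, 3: 7, 4: 10, 5: 9}
Shortest distance to 4 = 10, path = [0, 1, 4]


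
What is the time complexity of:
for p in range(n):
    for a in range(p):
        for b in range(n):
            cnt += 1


Per nesting level: O(n) * O(n) [triangular over p] * O(n) = O(n^3)
Complexity: O(n^3)


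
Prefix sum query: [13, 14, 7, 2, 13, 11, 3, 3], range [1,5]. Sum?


Prefix sums: [0, 13, 27, 34, 36, 49, 60, 63, 66]
Sum[1..5] = prefix[6] - prefix[1] = 60 - 13 = 47


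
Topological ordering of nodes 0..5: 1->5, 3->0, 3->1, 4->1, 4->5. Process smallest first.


Kahn's algorithm, process smallest node first
Order: [2, 3, 0, 4, 1, 5]


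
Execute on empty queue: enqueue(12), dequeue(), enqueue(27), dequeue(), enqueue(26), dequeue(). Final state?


enqueue(12) -> [12]
dequeue() returns 12 -> []
enqueue(27) -> [27]
dequeue() returns 27 -> []
enqueue(26) -> [26]
dequeue() returns 26 -> []
Final queue (front to back): []


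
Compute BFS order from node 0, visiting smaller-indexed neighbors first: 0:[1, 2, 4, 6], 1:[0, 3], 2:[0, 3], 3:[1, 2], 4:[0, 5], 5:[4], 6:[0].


BFS queue: start with [0]
Visit order: [0, 1, 2, 4, 6, 3, 5]


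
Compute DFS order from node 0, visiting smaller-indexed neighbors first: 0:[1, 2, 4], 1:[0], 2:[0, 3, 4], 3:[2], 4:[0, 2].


DFS stack-based: start with [0]
Visit order: [0, 1, 2, 3, 4]


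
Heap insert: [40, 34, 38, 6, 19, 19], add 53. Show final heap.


Append 53: [40, 34, 38, 6, 19, 19, 53]
Bubble up: swap idx 6(53) with idx 2(38); swap idx 2(53) with idx 0(40)
Result: [53, 34, 40, 6, 19, 19, 38]


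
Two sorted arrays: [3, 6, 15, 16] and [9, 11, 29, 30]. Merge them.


Compare heads, take smaller each step.
Merged: [3, 6, 9, 11, 15, 16, 29, 30]


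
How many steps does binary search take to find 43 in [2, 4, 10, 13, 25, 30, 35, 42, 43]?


Search for 43:
[0,8] mid=4 arr[4]=25
[5,8] mid=6 arr[6]=35
[7,8] mid=7 arr[7]=42
[8,8] mid=8 arr[8]=43
Total: 4 comparisons


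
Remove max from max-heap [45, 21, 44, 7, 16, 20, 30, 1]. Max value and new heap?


Max = 45
Replace root with last, heapify down
Resulting heap: [44, 21, 30, 7, 16, 20, 1]


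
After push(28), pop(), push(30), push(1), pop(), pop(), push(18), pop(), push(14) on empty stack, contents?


push(28) -> [28]
pop() returns 28 -> []
push(30) -> [30]
push(1) -> [30, 1]
pop() returns 1 -> [30]
pop() returns 30 -> []
push(18) -> [18]
pop() returns 18 -> []
push(14) -> [14]
Final stack (bottom to top): [14]


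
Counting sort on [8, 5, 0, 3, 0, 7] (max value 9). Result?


Count array: [2, 0, 0, 1, 0, 1, 0, 1, 1, 0]
Reconstruct: [0, 0, 3, 5, 7, 8]


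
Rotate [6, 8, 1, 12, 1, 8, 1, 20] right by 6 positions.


Right rotate by 6: [1, 12, 1, 8, 1, 20, 6, 8]


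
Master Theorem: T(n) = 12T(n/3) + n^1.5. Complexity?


a=12, b=3, c=1.5. log_3(12)=2.262 > c=1.5. Case 1: O(n^log_b(a)) = O(n^2.262)
Complexity: O(n^2.262)


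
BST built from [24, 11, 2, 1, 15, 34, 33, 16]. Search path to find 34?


BST root = 24
Search for 34: compare at each node
Path: [24, 34]


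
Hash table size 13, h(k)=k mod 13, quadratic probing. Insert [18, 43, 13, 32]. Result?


Insertions: 18->slot 5; 43->slot 4; 13->slot 0; 32->slot 6
Table: [13, None, None, None, 43, 18, 32, None, None, None, None, None, None]


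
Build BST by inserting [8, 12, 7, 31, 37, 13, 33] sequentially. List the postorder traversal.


Root = 8; build tree by BST insertion.
Postorder traversal: [7, 13, 33, 37, 31, 12, 8]


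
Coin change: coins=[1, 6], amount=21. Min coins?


dp[0]=0; dp[i]=1+min(dp[i-c] for c in coins)
...dp[16]=6, dp[17]=7, dp[18]=3, dp[19]=4, dp[20]=5, dp[21]=6
Minimum coins for 21 = 6


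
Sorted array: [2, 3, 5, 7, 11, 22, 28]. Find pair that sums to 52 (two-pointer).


Two pointers: lo=0, hi=6
No pair sums to 52


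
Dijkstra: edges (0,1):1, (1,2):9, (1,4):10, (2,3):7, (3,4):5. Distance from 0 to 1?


Dijkstra from 0:
Distances: {0: 0, 1: 1, 2: 10, 3: 16, 4: 11}
Shortest distance to 1 = 1, path = [0, 1]


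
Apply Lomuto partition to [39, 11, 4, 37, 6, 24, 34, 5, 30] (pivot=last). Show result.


Elements <= 30 go left of pivot.
Result: [11, 4, 6, 24, 5, 30, 34, 39, 37], pivot at index 5


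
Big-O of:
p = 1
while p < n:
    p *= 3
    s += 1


Per nesting level: O(log n) = O(log n)
Complexity: O(log n)


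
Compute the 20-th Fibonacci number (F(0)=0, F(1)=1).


F(n)=F(n-1)+F(n-2)
...F(18)=2584, F(19)=4181, F(20)=6765


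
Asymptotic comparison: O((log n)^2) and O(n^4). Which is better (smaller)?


polylogarithmic grows slower than quartic
O((log n)^2) is asymptotically smaller; O(n^4) grows faster


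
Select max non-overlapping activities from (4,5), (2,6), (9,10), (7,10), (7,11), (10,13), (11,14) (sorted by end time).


Greedy: pick earliest-ending, then skip overlaps.
Selected (3 activities): [(4, 5), (9, 10), (10, 13)]


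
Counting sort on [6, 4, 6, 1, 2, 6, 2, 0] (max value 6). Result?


Count array: [1, 1, 2, 0, 1, 0, 3]
Reconstruct: [0, 1, 2, 2, 4, 6, 6, 6]


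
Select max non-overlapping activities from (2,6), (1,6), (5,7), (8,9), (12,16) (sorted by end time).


Greedy: pick earliest-ending, then skip overlaps.
Selected (3 activities): [(2, 6), (8, 9), (12, 16)]


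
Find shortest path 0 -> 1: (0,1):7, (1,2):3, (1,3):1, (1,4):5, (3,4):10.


Dijkstra from 0:
Distances: {0: 0, 1: 7, 2: 10, 3: 8, 4: 12}
Shortest distance to 1 = 7, path = [0, 1]


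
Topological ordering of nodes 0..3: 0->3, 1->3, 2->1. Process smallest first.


Kahn's algorithm, process smallest node first
Order: [0, 2, 1, 3]


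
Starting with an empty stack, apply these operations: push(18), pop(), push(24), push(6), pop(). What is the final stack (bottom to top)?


push(18) -> [18]
pop() returns 18 -> []
push(24) -> [24]
push(6) -> [24, 6]
pop() returns 6 -> [24]
Final stack (bottom to top): [24]


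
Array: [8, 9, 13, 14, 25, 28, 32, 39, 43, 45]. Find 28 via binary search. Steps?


Search for 28:
[0,9] mid=4 arr[4]=25
[5,9] mid=7 arr[7]=39
[5,6] mid=5 arr[5]=28
Total: 3 comparisons


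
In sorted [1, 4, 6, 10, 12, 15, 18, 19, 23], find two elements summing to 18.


Two pointers: lo=0, hi=8
Found pair: (6, 12) summing to 18


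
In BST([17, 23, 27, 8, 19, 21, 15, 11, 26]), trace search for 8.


BST root = 17
Search for 8: compare at each node
Path: [17, 8]


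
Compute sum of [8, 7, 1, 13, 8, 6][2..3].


Prefix sums: [0, 8, 15, 16, 29, 37, 43]
Sum[2..3] = prefix[4] - prefix[2] = 29 - 15 = 14


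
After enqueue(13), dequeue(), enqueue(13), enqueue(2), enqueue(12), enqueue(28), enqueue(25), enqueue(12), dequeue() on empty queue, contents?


enqueue(13) -> [13]
dequeue() returns 13 -> []
enqueue(13) -> [13]
enqueue(2) -> [13, 2]
enqueue(12) -> [13, 2, 12]
enqueue(28) -> [13, 2, 12, 28]
enqueue(25) -> [13, 2, 12, 28, 25]
enqueue(12) -> [13, 2, 12, 28, 25, 12]
dequeue() returns 13 -> [2, 12, 28, 25, 12]
Final queue (front to back): [2, 12, 28, 25, 12]


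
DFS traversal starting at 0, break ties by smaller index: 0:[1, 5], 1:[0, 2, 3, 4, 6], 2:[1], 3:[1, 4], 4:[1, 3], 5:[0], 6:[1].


DFS stack-based: start with [0]
Visit order: [0, 1, 2, 3, 4, 6, 5]


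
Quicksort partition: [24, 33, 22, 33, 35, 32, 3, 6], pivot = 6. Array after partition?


Elements <= 6 go left of pivot.
Result: [3, 6, 22, 33, 35, 32, 24, 33], pivot at index 1


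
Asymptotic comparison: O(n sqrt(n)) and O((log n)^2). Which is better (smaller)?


polylogarithmic grows slower than n^1.5
O((log n)^2) is asymptotically smaller; O(n sqrt(n)) grows faster


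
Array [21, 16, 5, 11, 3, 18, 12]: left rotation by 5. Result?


Left rotate by 5: [18, 12, 21, 16, 5, 11, 3]


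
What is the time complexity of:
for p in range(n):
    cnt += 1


Per nesting level: O(n) = O(n)
Complexity: O(n)


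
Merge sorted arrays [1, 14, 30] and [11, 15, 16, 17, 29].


Compare heads, take smaller each step.
Merged: [1, 11, 14, 15, 16, 17, 29, 30]


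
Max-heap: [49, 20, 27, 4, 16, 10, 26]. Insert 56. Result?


Append 56: [49, 20, 27, 4, 16, 10, 26, 56]
Bubble up: swap idx 7(56) with idx 3(4); swap idx 3(56) with idx 1(20); swap idx 1(56) with idx 0(49)
Result: [56, 49, 27, 20, 16, 10, 26, 4]


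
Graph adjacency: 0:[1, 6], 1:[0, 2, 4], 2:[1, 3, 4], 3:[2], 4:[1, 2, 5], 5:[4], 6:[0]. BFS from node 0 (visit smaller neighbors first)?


BFS queue: start with [0]
Visit order: [0, 1, 6, 2, 4, 3, 5]


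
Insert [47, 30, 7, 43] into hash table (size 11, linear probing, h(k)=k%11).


Insertions: 47->slot 3; 30->slot 8; 7->slot 7; 43->slot 10
Table: [None, None, None, 47, None, None, None, 7, 30, None, 43]


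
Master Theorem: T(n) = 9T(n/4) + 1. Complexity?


a=9, b=4, c=0. log_4(9)=1.585 > c=0. Case 1: O(n^log_b(a)) = O(n^1.585)
Complexity: O(n^1.585)


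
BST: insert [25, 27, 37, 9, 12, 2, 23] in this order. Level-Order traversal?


Root = 25; build tree by BST insertion.
Level-Order traversal: [25, 9, 27, 2, 12, 37, 23]


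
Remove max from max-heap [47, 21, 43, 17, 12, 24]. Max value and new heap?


Max = 47
Replace root with last, heapify down
Resulting heap: [43, 21, 24, 17, 12]


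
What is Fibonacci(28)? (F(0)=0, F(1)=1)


F(n)=F(n-1)+F(n-2)
...F(26)=121393, F(27)=196418, F(28)=317811


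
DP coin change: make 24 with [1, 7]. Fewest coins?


dp[0]=0; dp[i]=1+min(dp[i-c] for c in coins)
...dp[19]=7, dp[20]=8, dp[21]=3, dp[22]=4, dp[23]=5, dp[24]=6
Minimum coins for 24 = 6


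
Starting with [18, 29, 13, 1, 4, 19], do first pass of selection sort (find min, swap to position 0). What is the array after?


After one pass: [1, 29, 13, 18, 4, 19]


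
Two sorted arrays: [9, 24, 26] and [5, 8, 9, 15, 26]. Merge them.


Compare heads, take smaller each step.
Merged: [5, 8, 9, 9, 15, 24, 26, 26]


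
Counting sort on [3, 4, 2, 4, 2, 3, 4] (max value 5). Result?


Count array: [0, 0, 2, 2, 3, 0]
Reconstruct: [2, 2, 3, 3, 4, 4, 4]


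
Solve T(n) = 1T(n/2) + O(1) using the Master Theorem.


a=1, b=2, c=0. log_2(1)=0 = c=0. Case 2: O(n^c log n) = O(log n)
Complexity: O(log n)


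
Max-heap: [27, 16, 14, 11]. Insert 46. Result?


Append 46: [27, 16, 14, 11, 46]
Bubble up: swap idx 4(46) with idx 1(16); swap idx 1(46) with idx 0(27)
Result: [46, 27, 14, 11, 16]


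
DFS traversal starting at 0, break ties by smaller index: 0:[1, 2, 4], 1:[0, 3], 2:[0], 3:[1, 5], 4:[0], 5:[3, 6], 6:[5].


DFS stack-based: start with [0]
Visit order: [0, 1, 3, 5, 6, 2, 4]


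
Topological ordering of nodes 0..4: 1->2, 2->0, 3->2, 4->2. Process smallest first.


Kahn's algorithm, process smallest node first
Order: [1, 3, 4, 2, 0]


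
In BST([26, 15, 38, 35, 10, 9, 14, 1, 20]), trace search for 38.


BST root = 26
Search for 38: compare at each node
Path: [26, 38]


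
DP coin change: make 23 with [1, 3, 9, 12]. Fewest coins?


dp[0]=0; dp[i]=1+min(dp[i-c] for c in coins)
...dp[18]=2, dp[19]=3, dp[20]=4, dp[21]=2, dp[22]=3, dp[23]=4
Minimum coins for 23 = 4


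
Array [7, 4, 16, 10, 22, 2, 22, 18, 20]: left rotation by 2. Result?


Left rotate by 2: [16, 10, 22, 2, 22, 18, 20, 7, 4]


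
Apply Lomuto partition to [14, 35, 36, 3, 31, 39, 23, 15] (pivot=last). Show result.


Elements <= 15 go left of pivot.
Result: [14, 3, 15, 35, 31, 39, 23, 36], pivot at index 2


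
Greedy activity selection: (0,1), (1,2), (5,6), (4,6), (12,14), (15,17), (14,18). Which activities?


Greedy: pick earliest-ending, then skip overlaps.
Selected (5 activities): [(0, 1), (1, 2), (5, 6), (12, 14), (15, 17)]


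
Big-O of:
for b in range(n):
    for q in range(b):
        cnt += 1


Per nesting level: O(n) * O(n) [triangular over b] = O(n^2)
Complexity: O(n^2)


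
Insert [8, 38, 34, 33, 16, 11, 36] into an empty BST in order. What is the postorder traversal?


Root = 8; build tree by BST insertion.
Postorder traversal: [11, 16, 33, 36, 34, 38, 8]


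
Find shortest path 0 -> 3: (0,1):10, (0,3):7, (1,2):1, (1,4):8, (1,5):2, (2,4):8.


Dijkstra from 0:
Distances: {0: 0, 1: 10, 2: 11, 3: 7, 4: 18, 5: 12}
Shortest distance to 3 = 7, path = [0, 3]


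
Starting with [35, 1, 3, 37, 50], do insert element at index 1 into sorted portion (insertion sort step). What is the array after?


After one pass: [1, 35, 3, 37, 50]


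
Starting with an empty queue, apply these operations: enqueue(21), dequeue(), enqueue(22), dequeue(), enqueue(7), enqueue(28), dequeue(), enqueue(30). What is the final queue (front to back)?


enqueue(21) -> [21]
dequeue() returns 21 -> []
enqueue(22) -> [22]
dequeue() returns 22 -> []
enqueue(7) -> [7]
enqueue(28) -> [7, 28]
dequeue() returns 7 -> [28]
enqueue(30) -> [28, 30]
Final queue (front to back): [28, 30]


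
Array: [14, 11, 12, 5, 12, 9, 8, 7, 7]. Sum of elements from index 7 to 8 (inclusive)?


Prefix sums: [0, 14, 25, 37, 42, 54, 63, 71, 78, 85]
Sum[7..8] = prefix[9] - prefix[7] = 85 - 71 = 14


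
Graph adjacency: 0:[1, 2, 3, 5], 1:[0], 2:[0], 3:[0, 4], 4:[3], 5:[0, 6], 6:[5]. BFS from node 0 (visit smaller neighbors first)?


BFS queue: start with [0]
Visit order: [0, 1, 2, 3, 5, 4, 6]


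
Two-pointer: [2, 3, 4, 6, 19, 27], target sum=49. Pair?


Two pointers: lo=0, hi=5
No pair sums to 49


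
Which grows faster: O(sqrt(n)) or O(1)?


constant grows slower than sublinear
O(1) is asymptotically smaller; O(sqrt(n)) grows faster


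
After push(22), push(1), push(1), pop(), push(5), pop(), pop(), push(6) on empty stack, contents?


push(22) -> [22]
push(1) -> [22, 1]
push(1) -> [22, 1, 1]
pop() returns 1 -> [22, 1]
push(5) -> [22, 1, 5]
pop() returns 5 -> [22, 1]
pop() returns 1 -> [22]
push(6) -> [22, 6]
Final stack (bottom to top): [22, 6]


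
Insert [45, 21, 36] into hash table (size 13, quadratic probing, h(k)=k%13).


Insertions: 45->slot 6; 21->slot 8; 36->slot 10
Table: [None, None, None, None, None, None, 45, None, 21, None, 36, None, None]


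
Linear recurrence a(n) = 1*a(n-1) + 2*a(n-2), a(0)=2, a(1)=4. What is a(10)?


Build bottom-up:
...a(8)=512, a(9)=1024, a(10)=1*1024+2*512=2048


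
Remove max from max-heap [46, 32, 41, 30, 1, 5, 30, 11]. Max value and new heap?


Max = 46
Replace root with last, heapify down
Resulting heap: [41, 32, 30, 30, 1, 5, 11]


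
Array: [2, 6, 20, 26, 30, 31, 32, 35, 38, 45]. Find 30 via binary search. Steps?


Search for 30:
[0,9] mid=4 arr[4]=30
Total: 1 comparisons


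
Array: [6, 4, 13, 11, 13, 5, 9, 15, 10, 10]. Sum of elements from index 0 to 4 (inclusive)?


Prefix sums: [0, 6, 10, 23, 34, 47, 52, 61, 76, 86, 96]
Sum[0..4] = prefix[5] - prefix[0] = 47 - 0 = 47


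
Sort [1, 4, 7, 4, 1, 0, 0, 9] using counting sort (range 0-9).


Count array: [2, 2, 0, 0, 2, 0, 0, 1, 0, 1]
Reconstruct: [0, 0, 1, 1, 4, 4, 7, 9]


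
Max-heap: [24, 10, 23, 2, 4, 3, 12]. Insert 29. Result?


Append 29: [24, 10, 23, 2, 4, 3, 12, 29]
Bubble up: swap idx 7(29) with idx 3(2); swap idx 3(29) with idx 1(10); swap idx 1(29) with idx 0(24)
Result: [29, 24, 23, 10, 4, 3, 12, 2]


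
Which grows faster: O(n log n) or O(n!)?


linearithmic grows slower than factorial
O(n log n) is asymptotically smaller; O(n!) grows faster


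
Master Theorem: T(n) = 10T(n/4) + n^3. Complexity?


a=10, b=4, c=3. log_4(10)=1.661 < c=3. Case 3: O(n^c) = O(n^3)
Complexity: O(n^3)


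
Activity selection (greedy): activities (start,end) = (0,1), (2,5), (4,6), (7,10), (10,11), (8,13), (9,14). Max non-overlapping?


Greedy: pick earliest-ending, then skip overlaps.
Selected (4 activities): [(0, 1), (2, 5), (7, 10), (10, 11)]


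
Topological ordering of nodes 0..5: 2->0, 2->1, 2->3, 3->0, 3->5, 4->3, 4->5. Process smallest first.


Kahn's algorithm, process smallest node first
Order: [2, 1, 4, 3, 0, 5]


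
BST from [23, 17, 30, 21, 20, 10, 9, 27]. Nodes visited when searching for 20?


BST root = 23
Search for 20: compare at each node
Path: [23, 17, 21, 20]


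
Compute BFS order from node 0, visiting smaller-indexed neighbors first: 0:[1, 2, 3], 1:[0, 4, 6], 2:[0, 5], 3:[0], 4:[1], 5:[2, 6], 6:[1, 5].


BFS queue: start with [0]
Visit order: [0, 1, 2, 3, 4, 6, 5]


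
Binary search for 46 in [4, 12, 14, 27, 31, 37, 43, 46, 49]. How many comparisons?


Search for 46:
[0,8] mid=4 arr[4]=31
[5,8] mid=6 arr[6]=43
[7,8] mid=7 arr[7]=46
Total: 3 comparisons


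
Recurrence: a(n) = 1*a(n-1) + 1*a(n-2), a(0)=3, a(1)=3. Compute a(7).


Build bottom-up:
...a(5)=24, a(6)=39, a(7)=1*39+1*24=63


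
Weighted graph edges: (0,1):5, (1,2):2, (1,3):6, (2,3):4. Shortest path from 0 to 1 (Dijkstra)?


Dijkstra from 0:
Distances: {0: 0, 1: 5, 2: 7, 3: 11}
Shortest distance to 1 = 5, path = [0, 1]


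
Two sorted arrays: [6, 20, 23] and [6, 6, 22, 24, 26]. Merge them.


Compare heads, take smaller each step.
Merged: [6, 6, 6, 20, 22, 23, 24, 26]


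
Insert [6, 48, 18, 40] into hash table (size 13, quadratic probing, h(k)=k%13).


Insertions: 6->slot 6; 48->slot 9; 18->slot 5; 40->slot 1
Table: [None, 40, None, None, None, 18, 6, None, None, 48, None, None, None]


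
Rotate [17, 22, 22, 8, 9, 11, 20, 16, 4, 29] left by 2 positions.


Left rotate by 2: [22, 8, 9, 11, 20, 16, 4, 29, 17, 22]


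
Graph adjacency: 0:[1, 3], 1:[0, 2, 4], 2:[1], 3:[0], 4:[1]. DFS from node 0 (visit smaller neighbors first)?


DFS stack-based: start with [0]
Visit order: [0, 1, 2, 4, 3]


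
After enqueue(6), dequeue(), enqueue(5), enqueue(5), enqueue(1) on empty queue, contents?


enqueue(6) -> [6]
dequeue() returns 6 -> []
enqueue(5) -> [5]
enqueue(5) -> [5, 5]
enqueue(1) -> [5, 5, 1]
Final queue (front to back): [5, 5, 1]


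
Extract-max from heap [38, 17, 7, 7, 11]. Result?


Max = 38
Replace root with last, heapify down
Resulting heap: [17, 11, 7, 7]


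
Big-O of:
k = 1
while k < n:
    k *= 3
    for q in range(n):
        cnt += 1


Per nesting level: O(log n) * O(n) = O(n log n)
Complexity: O(n log n)


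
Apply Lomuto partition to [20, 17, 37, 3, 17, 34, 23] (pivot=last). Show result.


Elements <= 23 go left of pivot.
Result: [20, 17, 3, 17, 23, 34, 37], pivot at index 4


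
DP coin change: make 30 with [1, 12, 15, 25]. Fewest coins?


dp[0]=0; dp[i]=1+min(dp[i-c] for c in coins)
...dp[25]=1, dp[26]=2, dp[27]=2, dp[28]=3, dp[29]=4, dp[30]=2
Minimum coins for 30 = 2


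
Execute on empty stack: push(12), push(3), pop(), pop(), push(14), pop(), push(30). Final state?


push(12) -> [12]
push(3) -> [12, 3]
pop() returns 3 -> [12]
pop() returns 12 -> []
push(14) -> [14]
pop() returns 14 -> []
push(30) -> [30]
Final stack (bottom to top): [30]


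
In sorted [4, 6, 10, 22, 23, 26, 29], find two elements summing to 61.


Two pointers: lo=0, hi=6
No pair sums to 61


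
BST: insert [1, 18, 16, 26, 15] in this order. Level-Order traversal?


Root = 1; build tree by BST insertion.
Level-Order traversal: [1, 18, 16, 26, 15]


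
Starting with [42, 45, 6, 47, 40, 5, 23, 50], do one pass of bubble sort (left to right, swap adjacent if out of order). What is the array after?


After one pass: [42, 6, 45, 40, 5, 23, 47, 50]


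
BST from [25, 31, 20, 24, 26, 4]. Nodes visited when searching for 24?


BST root = 25
Search for 24: compare at each node
Path: [25, 20, 24]


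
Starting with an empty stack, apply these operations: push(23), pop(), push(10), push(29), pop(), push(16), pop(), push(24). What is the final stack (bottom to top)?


push(23) -> [23]
pop() returns 23 -> []
push(10) -> [10]
push(29) -> [10, 29]
pop() returns 29 -> [10]
push(16) -> [10, 16]
pop() returns 16 -> [10]
push(24) -> [10, 24]
Final stack (bottom to top): [10, 24]


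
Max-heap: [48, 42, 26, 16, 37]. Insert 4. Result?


Append 4: [48, 42, 26, 16, 37, 4]
Bubble up: no swaps needed
Result: [48, 42, 26, 16, 37, 4]


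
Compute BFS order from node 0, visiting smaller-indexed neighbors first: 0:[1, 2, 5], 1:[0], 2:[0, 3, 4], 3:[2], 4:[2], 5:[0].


BFS queue: start with [0]
Visit order: [0, 1, 2, 5, 3, 4]


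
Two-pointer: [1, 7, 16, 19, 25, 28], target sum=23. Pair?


Two pointers: lo=0, hi=5
Found pair: (7, 16) summing to 23


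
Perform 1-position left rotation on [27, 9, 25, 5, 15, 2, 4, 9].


Left rotate by 1: [9, 25, 5, 15, 2, 4, 9, 27]


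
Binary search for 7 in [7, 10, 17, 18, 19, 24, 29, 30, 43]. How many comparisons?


Search for 7:
[0,8] mid=4 arr[4]=19
[0,3] mid=1 arr[1]=10
[0,0] mid=0 arr[0]=7
Total: 3 comparisons


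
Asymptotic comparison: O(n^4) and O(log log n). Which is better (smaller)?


double-logarithmic grows slower than quartic
O(log log n) is asymptotically smaller; O(n^4) grows faster


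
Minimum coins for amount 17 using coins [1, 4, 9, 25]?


dp[0]=0; dp[i]=1+min(dp[i-c] for c in coins)
...dp[12]=3, dp[13]=2, dp[14]=3, dp[15]=4, dp[16]=4, dp[17]=3
Minimum coins for 17 = 3


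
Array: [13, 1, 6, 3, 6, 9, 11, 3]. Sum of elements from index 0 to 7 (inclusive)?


Prefix sums: [0, 13, 14, 20, 23, 29, 38, 49, 52]
Sum[0..7] = prefix[8] - prefix[0] = 52 - 0 = 52


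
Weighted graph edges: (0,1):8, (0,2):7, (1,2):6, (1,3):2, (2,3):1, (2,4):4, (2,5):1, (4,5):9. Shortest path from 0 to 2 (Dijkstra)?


Dijkstra from 0:
Distances: {0: 0, 1: 8, 2: 7, 3: 8, 4: 11, 5: 8}
Shortest distance to 2 = 7, path = [0, 2]


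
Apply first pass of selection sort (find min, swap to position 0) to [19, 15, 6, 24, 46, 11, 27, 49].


After one pass: [6, 15, 19, 24, 46, 11, 27, 49]


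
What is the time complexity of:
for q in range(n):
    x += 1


Per nesting level: O(n) = O(n)
Complexity: O(n)


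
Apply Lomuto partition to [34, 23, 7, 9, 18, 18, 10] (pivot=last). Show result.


Elements <= 10 go left of pivot.
Result: [7, 9, 10, 23, 18, 18, 34], pivot at index 2


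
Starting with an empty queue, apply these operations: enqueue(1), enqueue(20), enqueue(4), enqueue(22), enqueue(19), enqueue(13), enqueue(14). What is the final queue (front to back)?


enqueue(1) -> [1]
enqueue(20) -> [1, 20]
enqueue(4) -> [1, 20, 4]
enqueue(22) -> [1, 20, 4, 22]
enqueue(19) -> [1, 20, 4, 22, 19]
enqueue(13) -> [1, 20, 4, 22, 19, 13]
enqueue(14) -> [1, 20, 4, 22, 19, 13, 14]
Final queue (front to back): [1, 20, 4, 22, 19, 13, 14]


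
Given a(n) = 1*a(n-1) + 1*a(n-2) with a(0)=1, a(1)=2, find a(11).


Build bottom-up:
...a(9)=89, a(10)=144, a(11)=1*144+1*89=233


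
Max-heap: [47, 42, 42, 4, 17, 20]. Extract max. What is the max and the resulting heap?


Max = 47
Replace root with last, heapify down
Resulting heap: [42, 20, 42, 4, 17]


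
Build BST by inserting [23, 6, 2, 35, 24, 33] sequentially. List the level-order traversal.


Root = 23; build tree by BST insertion.
Level-Order traversal: [23, 6, 35, 2, 24, 33]


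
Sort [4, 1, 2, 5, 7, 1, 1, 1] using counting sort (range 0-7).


Count array: [0, 4, 1, 0, 1, 1, 0, 1]
Reconstruct: [1, 1, 1, 1, 2, 4, 5, 7]


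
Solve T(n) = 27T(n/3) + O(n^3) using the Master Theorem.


a=27, b=3, c=3. log_3(27)=3 = c=3. Case 2: O(n^c log n) = O(n^3 log n)
Complexity: O(n^3 log n)


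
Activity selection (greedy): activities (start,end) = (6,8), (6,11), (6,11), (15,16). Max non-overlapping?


Greedy: pick earliest-ending, then skip overlaps.
Selected (2 activities): [(6, 8), (15, 16)]


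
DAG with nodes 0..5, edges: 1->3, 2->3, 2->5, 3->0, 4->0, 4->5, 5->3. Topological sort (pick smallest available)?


Kahn's algorithm, process smallest node first
Order: [1, 2, 4, 5, 3, 0]


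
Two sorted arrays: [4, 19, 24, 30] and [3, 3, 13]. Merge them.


Compare heads, take smaller each step.
Merged: [3, 3, 4, 13, 19, 24, 30]


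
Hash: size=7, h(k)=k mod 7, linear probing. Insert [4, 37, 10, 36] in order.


Insertions: 4->slot 4; 37->slot 2; 10->slot 3; 36->slot 1
Table: [None, 36, 37, 10, 4, None, None]


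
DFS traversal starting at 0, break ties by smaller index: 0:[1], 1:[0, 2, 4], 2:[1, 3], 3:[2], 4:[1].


DFS stack-based: start with [0]
Visit order: [0, 1, 2, 3, 4]


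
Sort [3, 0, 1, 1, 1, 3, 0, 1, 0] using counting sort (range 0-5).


Count array: [3, 4, 0, 2, 0, 0]
Reconstruct: [0, 0, 0, 1, 1, 1, 1, 3, 3]


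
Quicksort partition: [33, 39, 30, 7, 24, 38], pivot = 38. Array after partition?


Elements <= 38 go left of pivot.
Result: [33, 30, 7, 24, 38, 39], pivot at index 4


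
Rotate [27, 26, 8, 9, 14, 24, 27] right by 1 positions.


Right rotate by 1: [27, 27, 26, 8, 9, 14, 24]


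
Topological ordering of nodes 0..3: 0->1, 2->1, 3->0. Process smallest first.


Kahn's algorithm, process smallest node first
Order: [2, 3, 0, 1]


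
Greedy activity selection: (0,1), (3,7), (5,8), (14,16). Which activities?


Greedy: pick earliest-ending, then skip overlaps.
Selected (3 activities): [(0, 1), (3, 7), (14, 16)]


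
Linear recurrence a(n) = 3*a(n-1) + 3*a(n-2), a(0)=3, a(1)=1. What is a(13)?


Build bottom-up:
...a(11)=1712664, a(12)=6493203, a(13)=3*6493203+3*1712664=24617601


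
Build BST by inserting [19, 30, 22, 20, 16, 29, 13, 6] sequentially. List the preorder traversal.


Root = 19; build tree by BST insertion.
Preorder traversal: [19, 16, 13, 6, 30, 22, 20, 29]


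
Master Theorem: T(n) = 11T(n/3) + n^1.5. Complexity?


a=11, b=3, c=1.5. log_3(11)=2.183 > c=1.5. Case 1: O(n^log_b(a)) = O(n^2.183)
Complexity: O(n^2.183)


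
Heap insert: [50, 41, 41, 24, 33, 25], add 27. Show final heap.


Append 27: [50, 41, 41, 24, 33, 25, 27]
Bubble up: no swaps needed
Result: [50, 41, 41, 24, 33, 25, 27]


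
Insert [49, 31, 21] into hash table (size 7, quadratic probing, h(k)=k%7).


Insertions: 49->slot 0; 31->slot 3; 21->slot 1
Table: [49, 21, None, 31, None, None, None]


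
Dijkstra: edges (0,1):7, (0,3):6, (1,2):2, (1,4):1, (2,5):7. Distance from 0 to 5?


Dijkstra from 0:
Distances: {0: 0, 1: 7, 2: 9, 3: 6, 4: 8, 5: 16}
Shortest distance to 5 = 16, path = [0, 1, 2, 5]


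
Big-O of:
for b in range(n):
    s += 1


Per nesting level: O(n) = O(n)
Complexity: O(n)


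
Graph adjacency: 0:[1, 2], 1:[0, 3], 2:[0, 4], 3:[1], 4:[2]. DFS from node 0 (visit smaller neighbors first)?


DFS stack-based: start with [0]
Visit order: [0, 1, 3, 2, 4]


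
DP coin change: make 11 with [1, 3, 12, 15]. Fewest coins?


dp[0]=0; dp[i]=1+min(dp[i-c] for c in coins)
...dp[6]=2, dp[7]=3, dp[8]=4, dp[9]=3, dp[10]=4, dp[11]=5
Minimum coins for 11 = 5


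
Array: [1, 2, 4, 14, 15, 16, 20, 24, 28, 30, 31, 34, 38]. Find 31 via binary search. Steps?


Search for 31:
[0,12] mid=6 arr[6]=20
[7,12] mid=9 arr[9]=30
[10,12] mid=11 arr[11]=34
[10,10] mid=10 arr[10]=31
Total: 4 comparisons


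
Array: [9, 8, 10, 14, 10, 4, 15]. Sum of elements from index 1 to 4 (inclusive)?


Prefix sums: [0, 9, 17, 27, 41, 51, 55, 70]
Sum[1..4] = prefix[5] - prefix[1] = 51 - 9 = 42


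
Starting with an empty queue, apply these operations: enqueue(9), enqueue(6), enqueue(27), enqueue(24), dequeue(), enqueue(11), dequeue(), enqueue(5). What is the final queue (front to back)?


enqueue(9) -> [9]
enqueue(6) -> [9, 6]
enqueue(27) -> [9, 6, 27]
enqueue(24) -> [9, 6, 27, 24]
dequeue() returns 9 -> [6, 27, 24]
enqueue(11) -> [6, 27, 24, 11]
dequeue() returns 6 -> [27, 24, 11]
enqueue(5) -> [27, 24, 11, 5]
Final queue (front to back): [27, 24, 11, 5]


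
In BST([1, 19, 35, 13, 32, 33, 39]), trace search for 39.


BST root = 1
Search for 39: compare at each node
Path: [1, 19, 35, 39]


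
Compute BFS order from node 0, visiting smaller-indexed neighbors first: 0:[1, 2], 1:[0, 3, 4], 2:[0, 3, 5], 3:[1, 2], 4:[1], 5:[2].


BFS queue: start with [0]
Visit order: [0, 1, 2, 3, 4, 5]


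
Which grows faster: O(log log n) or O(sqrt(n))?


double-logarithmic grows slower than sublinear
O(log log n) is asymptotically smaller; O(sqrt(n)) grows faster


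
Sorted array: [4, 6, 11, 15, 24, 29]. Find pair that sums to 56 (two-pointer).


Two pointers: lo=0, hi=5
No pair sums to 56


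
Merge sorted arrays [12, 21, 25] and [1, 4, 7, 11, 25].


Compare heads, take smaller each step.
Merged: [1, 4, 7, 11, 12, 21, 25, 25]


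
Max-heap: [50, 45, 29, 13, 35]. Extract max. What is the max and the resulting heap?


Max = 50
Replace root with last, heapify down
Resulting heap: [45, 35, 29, 13]


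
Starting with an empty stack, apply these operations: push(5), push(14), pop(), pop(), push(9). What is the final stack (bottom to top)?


push(5) -> [5]
push(14) -> [5, 14]
pop() returns 14 -> [5]
pop() returns 5 -> []
push(9) -> [9]
Final stack (bottom to top): [9]


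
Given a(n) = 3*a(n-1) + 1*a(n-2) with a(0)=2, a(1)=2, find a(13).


Build bottom-up:
...a(11)=368636, a(12)=1217522, a(13)=3*1217522+1*368636=4021202


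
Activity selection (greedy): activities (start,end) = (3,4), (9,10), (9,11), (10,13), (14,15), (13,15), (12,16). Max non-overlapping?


Greedy: pick earliest-ending, then skip overlaps.
Selected (4 activities): [(3, 4), (9, 10), (10, 13), (14, 15)]


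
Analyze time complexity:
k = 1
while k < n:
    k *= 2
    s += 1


Per nesting level: O(log n) = O(log n)
Complexity: O(log n)


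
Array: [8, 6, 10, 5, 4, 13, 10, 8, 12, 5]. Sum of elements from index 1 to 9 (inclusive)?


Prefix sums: [0, 8, 14, 24, 29, 33, 46, 56, 64, 76, 81]
Sum[1..9] = prefix[10] - prefix[1] = 81 - 8 = 73


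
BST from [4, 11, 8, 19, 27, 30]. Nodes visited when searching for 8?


BST root = 4
Search for 8: compare at each node
Path: [4, 11, 8]


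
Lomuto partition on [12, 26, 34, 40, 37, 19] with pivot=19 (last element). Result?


Elements <= 19 go left of pivot.
Result: [12, 19, 34, 40, 37, 26], pivot at index 1


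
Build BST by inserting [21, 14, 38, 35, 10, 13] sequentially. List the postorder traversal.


Root = 21; build tree by BST insertion.
Postorder traversal: [13, 10, 14, 35, 38, 21]


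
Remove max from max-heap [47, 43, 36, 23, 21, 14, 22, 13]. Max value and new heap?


Max = 47
Replace root with last, heapify down
Resulting heap: [43, 23, 36, 13, 21, 14, 22]


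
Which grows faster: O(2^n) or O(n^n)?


exponential grows slower than n^n
O(2^n) is asymptotically smaller; O(n^n) grows faster


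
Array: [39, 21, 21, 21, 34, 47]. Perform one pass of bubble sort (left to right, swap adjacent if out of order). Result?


After one pass: [21, 21, 21, 34, 39, 47]


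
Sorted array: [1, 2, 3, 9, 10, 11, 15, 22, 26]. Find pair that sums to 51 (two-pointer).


Two pointers: lo=0, hi=8
No pair sums to 51


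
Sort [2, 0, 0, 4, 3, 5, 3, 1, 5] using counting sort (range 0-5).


Count array: [2, 1, 1, 2, 1, 2]
Reconstruct: [0, 0, 1, 2, 3, 3, 4, 5, 5]


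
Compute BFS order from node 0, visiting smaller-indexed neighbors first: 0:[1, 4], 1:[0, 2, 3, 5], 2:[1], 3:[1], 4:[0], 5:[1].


BFS queue: start with [0]
Visit order: [0, 1, 4, 2, 3, 5]


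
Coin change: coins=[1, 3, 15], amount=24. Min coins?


dp[0]=0; dp[i]=1+min(dp[i-c] for c in coins)
...dp[19]=3, dp[20]=4, dp[21]=3, dp[22]=4, dp[23]=5, dp[24]=4
Minimum coins for 24 = 4


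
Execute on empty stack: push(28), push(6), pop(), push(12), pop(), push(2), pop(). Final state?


push(28) -> [28]
push(6) -> [28, 6]
pop() returns 6 -> [28]
push(12) -> [28, 12]
pop() returns 12 -> [28]
push(2) -> [28, 2]
pop() returns 2 -> [28]
Final stack (bottom to top): [28]


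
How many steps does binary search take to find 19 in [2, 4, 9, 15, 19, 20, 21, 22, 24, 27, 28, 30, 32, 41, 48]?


Search for 19:
[0,14] mid=7 arr[7]=22
[0,6] mid=3 arr[3]=15
[4,6] mid=5 arr[5]=20
[4,4] mid=4 arr[4]=19
Total: 4 comparisons


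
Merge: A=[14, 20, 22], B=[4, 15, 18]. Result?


Compare heads, take smaller each step.
Merged: [4, 14, 15, 18, 20, 22]


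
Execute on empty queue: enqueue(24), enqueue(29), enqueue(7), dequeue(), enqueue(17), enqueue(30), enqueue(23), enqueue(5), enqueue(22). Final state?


enqueue(24) -> [24]
enqueue(29) -> [24, 29]
enqueue(7) -> [24, 29, 7]
dequeue() returns 24 -> [29, 7]
enqueue(17) -> [29, 7, 17]
enqueue(30) -> [29, 7, 17, 30]
enqueue(23) -> [29, 7, 17, 30, 23]
enqueue(5) -> [29, 7, 17, 30, 23, 5]
enqueue(22) -> [29, 7, 17, 30, 23, 5, 22]
Final queue (front to back): [29, 7, 17, 30, 23, 5, 22]


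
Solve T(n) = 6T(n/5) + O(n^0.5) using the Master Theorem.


a=6, b=5, c=0.5. log_5(6)=1.113 > c=0.5. Case 1: O(n^log_b(a)) = O(n^1.113)
Complexity: O(n^1.113)


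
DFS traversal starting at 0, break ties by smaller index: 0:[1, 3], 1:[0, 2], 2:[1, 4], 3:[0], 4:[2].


DFS stack-based: start with [0]
Visit order: [0, 1, 2, 4, 3]


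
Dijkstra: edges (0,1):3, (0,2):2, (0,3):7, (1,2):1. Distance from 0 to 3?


Dijkstra from 0:
Distances: {0: 0, 1: 3, 2: 2, 3: 7}
Shortest distance to 3 = 7, path = [0, 3]
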